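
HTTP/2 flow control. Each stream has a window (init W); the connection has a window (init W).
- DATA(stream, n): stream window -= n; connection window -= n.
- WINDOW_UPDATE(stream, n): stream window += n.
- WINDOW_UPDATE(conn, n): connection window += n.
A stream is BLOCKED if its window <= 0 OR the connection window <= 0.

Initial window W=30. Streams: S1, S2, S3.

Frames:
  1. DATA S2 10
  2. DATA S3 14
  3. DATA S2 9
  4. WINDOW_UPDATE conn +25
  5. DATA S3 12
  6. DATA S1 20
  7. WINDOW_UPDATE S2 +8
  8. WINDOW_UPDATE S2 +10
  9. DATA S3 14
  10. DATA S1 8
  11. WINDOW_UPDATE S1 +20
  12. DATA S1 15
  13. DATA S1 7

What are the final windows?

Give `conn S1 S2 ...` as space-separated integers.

Answer: -54 0 29 -10

Derivation:
Op 1: conn=20 S1=30 S2=20 S3=30 blocked=[]
Op 2: conn=6 S1=30 S2=20 S3=16 blocked=[]
Op 3: conn=-3 S1=30 S2=11 S3=16 blocked=[1, 2, 3]
Op 4: conn=22 S1=30 S2=11 S3=16 blocked=[]
Op 5: conn=10 S1=30 S2=11 S3=4 blocked=[]
Op 6: conn=-10 S1=10 S2=11 S3=4 blocked=[1, 2, 3]
Op 7: conn=-10 S1=10 S2=19 S3=4 blocked=[1, 2, 3]
Op 8: conn=-10 S1=10 S2=29 S3=4 blocked=[1, 2, 3]
Op 9: conn=-24 S1=10 S2=29 S3=-10 blocked=[1, 2, 3]
Op 10: conn=-32 S1=2 S2=29 S3=-10 blocked=[1, 2, 3]
Op 11: conn=-32 S1=22 S2=29 S3=-10 blocked=[1, 2, 3]
Op 12: conn=-47 S1=7 S2=29 S3=-10 blocked=[1, 2, 3]
Op 13: conn=-54 S1=0 S2=29 S3=-10 blocked=[1, 2, 3]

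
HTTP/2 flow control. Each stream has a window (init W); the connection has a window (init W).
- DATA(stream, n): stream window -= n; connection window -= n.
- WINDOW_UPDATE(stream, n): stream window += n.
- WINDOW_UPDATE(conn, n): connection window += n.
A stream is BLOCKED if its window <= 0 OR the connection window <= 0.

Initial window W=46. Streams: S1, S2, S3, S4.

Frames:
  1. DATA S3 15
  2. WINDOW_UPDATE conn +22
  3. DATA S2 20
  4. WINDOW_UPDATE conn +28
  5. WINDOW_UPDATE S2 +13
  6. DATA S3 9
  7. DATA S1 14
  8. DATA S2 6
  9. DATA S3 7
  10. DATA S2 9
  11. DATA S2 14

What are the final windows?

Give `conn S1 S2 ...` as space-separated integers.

Answer: 2 32 10 15 46

Derivation:
Op 1: conn=31 S1=46 S2=46 S3=31 S4=46 blocked=[]
Op 2: conn=53 S1=46 S2=46 S3=31 S4=46 blocked=[]
Op 3: conn=33 S1=46 S2=26 S3=31 S4=46 blocked=[]
Op 4: conn=61 S1=46 S2=26 S3=31 S4=46 blocked=[]
Op 5: conn=61 S1=46 S2=39 S3=31 S4=46 blocked=[]
Op 6: conn=52 S1=46 S2=39 S3=22 S4=46 blocked=[]
Op 7: conn=38 S1=32 S2=39 S3=22 S4=46 blocked=[]
Op 8: conn=32 S1=32 S2=33 S3=22 S4=46 blocked=[]
Op 9: conn=25 S1=32 S2=33 S3=15 S4=46 blocked=[]
Op 10: conn=16 S1=32 S2=24 S3=15 S4=46 blocked=[]
Op 11: conn=2 S1=32 S2=10 S3=15 S4=46 blocked=[]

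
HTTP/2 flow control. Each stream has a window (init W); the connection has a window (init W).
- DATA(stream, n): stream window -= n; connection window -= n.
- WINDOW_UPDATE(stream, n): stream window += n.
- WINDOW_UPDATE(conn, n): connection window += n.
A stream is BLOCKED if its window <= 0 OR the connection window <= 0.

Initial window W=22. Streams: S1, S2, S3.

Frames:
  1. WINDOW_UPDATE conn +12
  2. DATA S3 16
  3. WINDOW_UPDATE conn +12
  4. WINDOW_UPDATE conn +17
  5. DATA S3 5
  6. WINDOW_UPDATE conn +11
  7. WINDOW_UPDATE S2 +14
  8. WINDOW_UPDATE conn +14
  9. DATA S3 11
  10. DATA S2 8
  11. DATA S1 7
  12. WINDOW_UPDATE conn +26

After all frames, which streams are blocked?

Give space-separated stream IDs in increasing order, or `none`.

Op 1: conn=34 S1=22 S2=22 S3=22 blocked=[]
Op 2: conn=18 S1=22 S2=22 S3=6 blocked=[]
Op 3: conn=30 S1=22 S2=22 S3=6 blocked=[]
Op 4: conn=47 S1=22 S2=22 S3=6 blocked=[]
Op 5: conn=42 S1=22 S2=22 S3=1 blocked=[]
Op 6: conn=53 S1=22 S2=22 S3=1 blocked=[]
Op 7: conn=53 S1=22 S2=36 S3=1 blocked=[]
Op 8: conn=67 S1=22 S2=36 S3=1 blocked=[]
Op 9: conn=56 S1=22 S2=36 S3=-10 blocked=[3]
Op 10: conn=48 S1=22 S2=28 S3=-10 blocked=[3]
Op 11: conn=41 S1=15 S2=28 S3=-10 blocked=[3]
Op 12: conn=67 S1=15 S2=28 S3=-10 blocked=[3]

Answer: S3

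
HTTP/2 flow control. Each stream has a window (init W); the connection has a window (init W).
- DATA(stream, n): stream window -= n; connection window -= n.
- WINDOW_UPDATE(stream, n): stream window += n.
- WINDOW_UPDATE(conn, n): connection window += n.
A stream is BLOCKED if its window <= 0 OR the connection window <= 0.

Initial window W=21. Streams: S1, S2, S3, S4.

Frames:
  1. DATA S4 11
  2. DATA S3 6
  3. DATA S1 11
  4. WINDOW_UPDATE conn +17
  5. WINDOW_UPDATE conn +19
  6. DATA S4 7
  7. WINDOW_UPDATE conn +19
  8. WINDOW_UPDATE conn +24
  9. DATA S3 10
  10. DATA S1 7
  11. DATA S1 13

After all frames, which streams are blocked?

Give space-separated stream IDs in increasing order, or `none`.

Op 1: conn=10 S1=21 S2=21 S3=21 S4=10 blocked=[]
Op 2: conn=4 S1=21 S2=21 S3=15 S4=10 blocked=[]
Op 3: conn=-7 S1=10 S2=21 S3=15 S4=10 blocked=[1, 2, 3, 4]
Op 4: conn=10 S1=10 S2=21 S3=15 S4=10 blocked=[]
Op 5: conn=29 S1=10 S2=21 S3=15 S4=10 blocked=[]
Op 6: conn=22 S1=10 S2=21 S3=15 S4=3 blocked=[]
Op 7: conn=41 S1=10 S2=21 S3=15 S4=3 blocked=[]
Op 8: conn=65 S1=10 S2=21 S3=15 S4=3 blocked=[]
Op 9: conn=55 S1=10 S2=21 S3=5 S4=3 blocked=[]
Op 10: conn=48 S1=3 S2=21 S3=5 S4=3 blocked=[]
Op 11: conn=35 S1=-10 S2=21 S3=5 S4=3 blocked=[1]

Answer: S1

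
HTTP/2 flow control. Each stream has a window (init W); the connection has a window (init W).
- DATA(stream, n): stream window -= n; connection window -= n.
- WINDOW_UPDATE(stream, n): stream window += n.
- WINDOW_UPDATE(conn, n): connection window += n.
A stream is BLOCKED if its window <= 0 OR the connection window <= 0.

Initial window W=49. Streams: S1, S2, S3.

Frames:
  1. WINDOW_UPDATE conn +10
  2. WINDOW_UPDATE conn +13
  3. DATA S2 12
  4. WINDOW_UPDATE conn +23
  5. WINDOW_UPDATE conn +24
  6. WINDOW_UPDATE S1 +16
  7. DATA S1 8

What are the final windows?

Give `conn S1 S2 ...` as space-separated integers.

Answer: 99 57 37 49

Derivation:
Op 1: conn=59 S1=49 S2=49 S3=49 blocked=[]
Op 2: conn=72 S1=49 S2=49 S3=49 blocked=[]
Op 3: conn=60 S1=49 S2=37 S3=49 blocked=[]
Op 4: conn=83 S1=49 S2=37 S3=49 blocked=[]
Op 5: conn=107 S1=49 S2=37 S3=49 blocked=[]
Op 6: conn=107 S1=65 S2=37 S3=49 blocked=[]
Op 7: conn=99 S1=57 S2=37 S3=49 blocked=[]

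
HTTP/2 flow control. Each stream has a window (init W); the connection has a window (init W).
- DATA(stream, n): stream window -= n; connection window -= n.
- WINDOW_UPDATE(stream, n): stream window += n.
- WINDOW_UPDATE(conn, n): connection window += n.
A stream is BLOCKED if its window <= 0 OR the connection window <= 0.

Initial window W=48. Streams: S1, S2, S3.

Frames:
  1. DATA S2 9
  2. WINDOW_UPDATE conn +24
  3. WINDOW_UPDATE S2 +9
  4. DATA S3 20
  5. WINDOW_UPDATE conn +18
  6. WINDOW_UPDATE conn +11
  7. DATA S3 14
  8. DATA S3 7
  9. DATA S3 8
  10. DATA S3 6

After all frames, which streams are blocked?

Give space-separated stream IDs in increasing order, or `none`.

Op 1: conn=39 S1=48 S2=39 S3=48 blocked=[]
Op 2: conn=63 S1=48 S2=39 S3=48 blocked=[]
Op 3: conn=63 S1=48 S2=48 S3=48 blocked=[]
Op 4: conn=43 S1=48 S2=48 S3=28 blocked=[]
Op 5: conn=61 S1=48 S2=48 S3=28 blocked=[]
Op 6: conn=72 S1=48 S2=48 S3=28 blocked=[]
Op 7: conn=58 S1=48 S2=48 S3=14 blocked=[]
Op 8: conn=51 S1=48 S2=48 S3=7 blocked=[]
Op 9: conn=43 S1=48 S2=48 S3=-1 blocked=[3]
Op 10: conn=37 S1=48 S2=48 S3=-7 blocked=[3]

Answer: S3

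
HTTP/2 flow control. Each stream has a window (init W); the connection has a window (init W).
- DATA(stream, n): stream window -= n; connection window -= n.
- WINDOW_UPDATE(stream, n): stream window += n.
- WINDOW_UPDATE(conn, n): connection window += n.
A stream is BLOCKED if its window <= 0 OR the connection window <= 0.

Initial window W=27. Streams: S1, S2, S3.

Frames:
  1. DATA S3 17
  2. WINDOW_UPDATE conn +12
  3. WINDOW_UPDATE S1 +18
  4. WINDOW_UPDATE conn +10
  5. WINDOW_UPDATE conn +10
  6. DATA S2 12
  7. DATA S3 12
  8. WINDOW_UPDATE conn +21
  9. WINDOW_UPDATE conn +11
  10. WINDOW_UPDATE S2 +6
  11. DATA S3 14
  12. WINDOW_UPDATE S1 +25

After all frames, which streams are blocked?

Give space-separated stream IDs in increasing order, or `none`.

Op 1: conn=10 S1=27 S2=27 S3=10 blocked=[]
Op 2: conn=22 S1=27 S2=27 S3=10 blocked=[]
Op 3: conn=22 S1=45 S2=27 S3=10 blocked=[]
Op 4: conn=32 S1=45 S2=27 S3=10 blocked=[]
Op 5: conn=42 S1=45 S2=27 S3=10 blocked=[]
Op 6: conn=30 S1=45 S2=15 S3=10 blocked=[]
Op 7: conn=18 S1=45 S2=15 S3=-2 blocked=[3]
Op 8: conn=39 S1=45 S2=15 S3=-2 blocked=[3]
Op 9: conn=50 S1=45 S2=15 S3=-2 blocked=[3]
Op 10: conn=50 S1=45 S2=21 S3=-2 blocked=[3]
Op 11: conn=36 S1=45 S2=21 S3=-16 blocked=[3]
Op 12: conn=36 S1=70 S2=21 S3=-16 blocked=[3]

Answer: S3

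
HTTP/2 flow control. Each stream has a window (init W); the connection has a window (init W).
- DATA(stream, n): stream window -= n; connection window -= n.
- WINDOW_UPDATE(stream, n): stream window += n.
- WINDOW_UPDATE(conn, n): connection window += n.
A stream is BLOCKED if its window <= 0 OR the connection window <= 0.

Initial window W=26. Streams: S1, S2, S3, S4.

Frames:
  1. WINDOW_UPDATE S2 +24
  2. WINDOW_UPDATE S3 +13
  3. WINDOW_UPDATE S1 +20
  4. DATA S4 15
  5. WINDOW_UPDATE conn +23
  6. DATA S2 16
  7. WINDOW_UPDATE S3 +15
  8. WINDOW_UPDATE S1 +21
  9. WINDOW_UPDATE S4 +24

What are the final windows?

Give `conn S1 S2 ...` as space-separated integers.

Op 1: conn=26 S1=26 S2=50 S3=26 S4=26 blocked=[]
Op 2: conn=26 S1=26 S2=50 S3=39 S4=26 blocked=[]
Op 3: conn=26 S1=46 S2=50 S3=39 S4=26 blocked=[]
Op 4: conn=11 S1=46 S2=50 S3=39 S4=11 blocked=[]
Op 5: conn=34 S1=46 S2=50 S3=39 S4=11 blocked=[]
Op 6: conn=18 S1=46 S2=34 S3=39 S4=11 blocked=[]
Op 7: conn=18 S1=46 S2=34 S3=54 S4=11 blocked=[]
Op 8: conn=18 S1=67 S2=34 S3=54 S4=11 blocked=[]
Op 9: conn=18 S1=67 S2=34 S3=54 S4=35 blocked=[]

Answer: 18 67 34 54 35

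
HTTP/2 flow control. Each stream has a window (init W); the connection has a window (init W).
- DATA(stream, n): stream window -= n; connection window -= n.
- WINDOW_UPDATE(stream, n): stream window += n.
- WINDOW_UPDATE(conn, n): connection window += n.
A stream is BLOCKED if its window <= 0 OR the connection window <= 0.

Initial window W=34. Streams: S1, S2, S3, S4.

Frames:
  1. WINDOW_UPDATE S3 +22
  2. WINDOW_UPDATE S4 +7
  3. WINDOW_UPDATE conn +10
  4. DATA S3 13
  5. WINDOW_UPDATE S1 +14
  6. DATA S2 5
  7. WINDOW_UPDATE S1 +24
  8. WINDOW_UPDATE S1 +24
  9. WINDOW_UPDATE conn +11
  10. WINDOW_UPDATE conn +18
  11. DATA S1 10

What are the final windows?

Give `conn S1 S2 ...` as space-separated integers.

Op 1: conn=34 S1=34 S2=34 S3=56 S4=34 blocked=[]
Op 2: conn=34 S1=34 S2=34 S3=56 S4=41 blocked=[]
Op 3: conn=44 S1=34 S2=34 S3=56 S4=41 blocked=[]
Op 4: conn=31 S1=34 S2=34 S3=43 S4=41 blocked=[]
Op 5: conn=31 S1=48 S2=34 S3=43 S4=41 blocked=[]
Op 6: conn=26 S1=48 S2=29 S3=43 S4=41 blocked=[]
Op 7: conn=26 S1=72 S2=29 S3=43 S4=41 blocked=[]
Op 8: conn=26 S1=96 S2=29 S3=43 S4=41 blocked=[]
Op 9: conn=37 S1=96 S2=29 S3=43 S4=41 blocked=[]
Op 10: conn=55 S1=96 S2=29 S3=43 S4=41 blocked=[]
Op 11: conn=45 S1=86 S2=29 S3=43 S4=41 blocked=[]

Answer: 45 86 29 43 41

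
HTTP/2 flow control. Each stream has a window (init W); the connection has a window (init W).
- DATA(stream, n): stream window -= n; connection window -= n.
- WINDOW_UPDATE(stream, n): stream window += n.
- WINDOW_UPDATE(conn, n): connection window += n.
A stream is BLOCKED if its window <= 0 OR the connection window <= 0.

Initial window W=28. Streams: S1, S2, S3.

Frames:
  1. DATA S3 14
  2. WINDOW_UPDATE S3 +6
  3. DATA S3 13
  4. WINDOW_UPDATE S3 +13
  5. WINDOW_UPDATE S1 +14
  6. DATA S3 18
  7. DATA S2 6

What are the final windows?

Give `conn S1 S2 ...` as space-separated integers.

Answer: -23 42 22 2

Derivation:
Op 1: conn=14 S1=28 S2=28 S3=14 blocked=[]
Op 2: conn=14 S1=28 S2=28 S3=20 blocked=[]
Op 3: conn=1 S1=28 S2=28 S3=7 blocked=[]
Op 4: conn=1 S1=28 S2=28 S3=20 blocked=[]
Op 5: conn=1 S1=42 S2=28 S3=20 blocked=[]
Op 6: conn=-17 S1=42 S2=28 S3=2 blocked=[1, 2, 3]
Op 7: conn=-23 S1=42 S2=22 S3=2 blocked=[1, 2, 3]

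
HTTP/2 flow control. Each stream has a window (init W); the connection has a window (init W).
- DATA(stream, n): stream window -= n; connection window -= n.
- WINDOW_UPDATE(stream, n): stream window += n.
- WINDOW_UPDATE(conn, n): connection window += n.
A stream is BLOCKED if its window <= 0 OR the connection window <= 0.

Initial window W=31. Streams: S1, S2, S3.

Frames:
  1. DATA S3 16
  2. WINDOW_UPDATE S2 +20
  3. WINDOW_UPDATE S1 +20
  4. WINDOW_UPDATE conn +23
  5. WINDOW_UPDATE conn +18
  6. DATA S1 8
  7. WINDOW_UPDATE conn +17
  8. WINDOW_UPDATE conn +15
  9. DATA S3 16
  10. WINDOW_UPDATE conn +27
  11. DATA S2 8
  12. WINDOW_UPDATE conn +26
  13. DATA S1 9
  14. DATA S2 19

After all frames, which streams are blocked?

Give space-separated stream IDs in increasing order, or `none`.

Op 1: conn=15 S1=31 S2=31 S3=15 blocked=[]
Op 2: conn=15 S1=31 S2=51 S3=15 blocked=[]
Op 3: conn=15 S1=51 S2=51 S3=15 blocked=[]
Op 4: conn=38 S1=51 S2=51 S3=15 blocked=[]
Op 5: conn=56 S1=51 S2=51 S3=15 blocked=[]
Op 6: conn=48 S1=43 S2=51 S3=15 blocked=[]
Op 7: conn=65 S1=43 S2=51 S3=15 blocked=[]
Op 8: conn=80 S1=43 S2=51 S3=15 blocked=[]
Op 9: conn=64 S1=43 S2=51 S3=-1 blocked=[3]
Op 10: conn=91 S1=43 S2=51 S3=-1 blocked=[3]
Op 11: conn=83 S1=43 S2=43 S3=-1 blocked=[3]
Op 12: conn=109 S1=43 S2=43 S3=-1 blocked=[3]
Op 13: conn=100 S1=34 S2=43 S3=-1 blocked=[3]
Op 14: conn=81 S1=34 S2=24 S3=-1 blocked=[3]

Answer: S3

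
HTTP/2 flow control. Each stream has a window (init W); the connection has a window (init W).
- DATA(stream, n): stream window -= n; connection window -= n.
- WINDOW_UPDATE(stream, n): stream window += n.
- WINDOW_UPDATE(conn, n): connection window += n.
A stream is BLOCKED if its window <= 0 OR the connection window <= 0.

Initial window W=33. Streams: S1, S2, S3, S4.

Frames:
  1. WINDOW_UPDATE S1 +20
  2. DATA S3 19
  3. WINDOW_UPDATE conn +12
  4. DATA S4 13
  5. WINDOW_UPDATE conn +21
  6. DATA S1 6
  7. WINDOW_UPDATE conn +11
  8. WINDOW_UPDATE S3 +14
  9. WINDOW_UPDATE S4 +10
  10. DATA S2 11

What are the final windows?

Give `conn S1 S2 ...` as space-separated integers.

Answer: 28 47 22 28 30

Derivation:
Op 1: conn=33 S1=53 S2=33 S3=33 S4=33 blocked=[]
Op 2: conn=14 S1=53 S2=33 S3=14 S4=33 blocked=[]
Op 3: conn=26 S1=53 S2=33 S3=14 S4=33 blocked=[]
Op 4: conn=13 S1=53 S2=33 S3=14 S4=20 blocked=[]
Op 5: conn=34 S1=53 S2=33 S3=14 S4=20 blocked=[]
Op 6: conn=28 S1=47 S2=33 S3=14 S4=20 blocked=[]
Op 7: conn=39 S1=47 S2=33 S3=14 S4=20 blocked=[]
Op 8: conn=39 S1=47 S2=33 S3=28 S4=20 blocked=[]
Op 9: conn=39 S1=47 S2=33 S3=28 S4=30 blocked=[]
Op 10: conn=28 S1=47 S2=22 S3=28 S4=30 blocked=[]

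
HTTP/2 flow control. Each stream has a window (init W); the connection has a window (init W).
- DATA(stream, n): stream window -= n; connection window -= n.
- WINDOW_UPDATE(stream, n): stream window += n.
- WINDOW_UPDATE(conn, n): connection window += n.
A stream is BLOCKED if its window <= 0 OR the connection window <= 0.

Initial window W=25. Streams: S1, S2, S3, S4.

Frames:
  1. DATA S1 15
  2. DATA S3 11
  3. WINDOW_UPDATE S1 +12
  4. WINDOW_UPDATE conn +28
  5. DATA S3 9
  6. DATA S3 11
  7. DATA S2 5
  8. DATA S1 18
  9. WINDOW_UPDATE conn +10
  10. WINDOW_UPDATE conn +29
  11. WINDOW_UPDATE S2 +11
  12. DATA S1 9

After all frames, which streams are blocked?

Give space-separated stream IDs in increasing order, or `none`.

Answer: S1 S3

Derivation:
Op 1: conn=10 S1=10 S2=25 S3=25 S4=25 blocked=[]
Op 2: conn=-1 S1=10 S2=25 S3=14 S4=25 blocked=[1, 2, 3, 4]
Op 3: conn=-1 S1=22 S2=25 S3=14 S4=25 blocked=[1, 2, 3, 4]
Op 4: conn=27 S1=22 S2=25 S3=14 S4=25 blocked=[]
Op 5: conn=18 S1=22 S2=25 S3=5 S4=25 blocked=[]
Op 6: conn=7 S1=22 S2=25 S3=-6 S4=25 blocked=[3]
Op 7: conn=2 S1=22 S2=20 S3=-6 S4=25 blocked=[3]
Op 8: conn=-16 S1=4 S2=20 S3=-6 S4=25 blocked=[1, 2, 3, 4]
Op 9: conn=-6 S1=4 S2=20 S3=-6 S4=25 blocked=[1, 2, 3, 4]
Op 10: conn=23 S1=4 S2=20 S3=-6 S4=25 blocked=[3]
Op 11: conn=23 S1=4 S2=31 S3=-6 S4=25 blocked=[3]
Op 12: conn=14 S1=-5 S2=31 S3=-6 S4=25 blocked=[1, 3]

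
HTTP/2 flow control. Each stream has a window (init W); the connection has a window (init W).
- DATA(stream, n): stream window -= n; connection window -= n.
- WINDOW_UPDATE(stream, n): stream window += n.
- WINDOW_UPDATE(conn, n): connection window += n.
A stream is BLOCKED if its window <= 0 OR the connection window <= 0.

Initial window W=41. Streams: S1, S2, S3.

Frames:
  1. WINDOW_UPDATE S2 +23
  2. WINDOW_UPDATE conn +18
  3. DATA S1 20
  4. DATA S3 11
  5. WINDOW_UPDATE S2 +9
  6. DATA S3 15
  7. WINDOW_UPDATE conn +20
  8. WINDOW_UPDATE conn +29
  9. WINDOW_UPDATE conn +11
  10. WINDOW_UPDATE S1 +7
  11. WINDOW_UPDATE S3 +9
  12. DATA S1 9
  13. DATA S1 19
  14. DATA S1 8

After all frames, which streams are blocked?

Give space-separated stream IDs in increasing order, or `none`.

Answer: S1

Derivation:
Op 1: conn=41 S1=41 S2=64 S3=41 blocked=[]
Op 2: conn=59 S1=41 S2=64 S3=41 blocked=[]
Op 3: conn=39 S1=21 S2=64 S3=41 blocked=[]
Op 4: conn=28 S1=21 S2=64 S3=30 blocked=[]
Op 5: conn=28 S1=21 S2=73 S3=30 blocked=[]
Op 6: conn=13 S1=21 S2=73 S3=15 blocked=[]
Op 7: conn=33 S1=21 S2=73 S3=15 blocked=[]
Op 8: conn=62 S1=21 S2=73 S3=15 blocked=[]
Op 9: conn=73 S1=21 S2=73 S3=15 blocked=[]
Op 10: conn=73 S1=28 S2=73 S3=15 blocked=[]
Op 11: conn=73 S1=28 S2=73 S3=24 blocked=[]
Op 12: conn=64 S1=19 S2=73 S3=24 blocked=[]
Op 13: conn=45 S1=0 S2=73 S3=24 blocked=[1]
Op 14: conn=37 S1=-8 S2=73 S3=24 blocked=[1]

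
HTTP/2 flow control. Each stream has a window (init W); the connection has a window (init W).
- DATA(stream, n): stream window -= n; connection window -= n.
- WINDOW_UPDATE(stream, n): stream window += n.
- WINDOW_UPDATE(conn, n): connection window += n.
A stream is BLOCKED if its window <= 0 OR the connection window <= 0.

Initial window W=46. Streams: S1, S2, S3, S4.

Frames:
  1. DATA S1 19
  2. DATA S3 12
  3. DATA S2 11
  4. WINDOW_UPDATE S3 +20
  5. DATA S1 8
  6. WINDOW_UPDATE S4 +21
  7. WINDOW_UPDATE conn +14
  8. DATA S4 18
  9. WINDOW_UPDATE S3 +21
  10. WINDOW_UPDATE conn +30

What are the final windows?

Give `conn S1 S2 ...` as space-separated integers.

Answer: 22 19 35 75 49

Derivation:
Op 1: conn=27 S1=27 S2=46 S3=46 S4=46 blocked=[]
Op 2: conn=15 S1=27 S2=46 S3=34 S4=46 blocked=[]
Op 3: conn=4 S1=27 S2=35 S3=34 S4=46 blocked=[]
Op 4: conn=4 S1=27 S2=35 S3=54 S4=46 blocked=[]
Op 5: conn=-4 S1=19 S2=35 S3=54 S4=46 blocked=[1, 2, 3, 4]
Op 6: conn=-4 S1=19 S2=35 S3=54 S4=67 blocked=[1, 2, 3, 4]
Op 7: conn=10 S1=19 S2=35 S3=54 S4=67 blocked=[]
Op 8: conn=-8 S1=19 S2=35 S3=54 S4=49 blocked=[1, 2, 3, 4]
Op 9: conn=-8 S1=19 S2=35 S3=75 S4=49 blocked=[1, 2, 3, 4]
Op 10: conn=22 S1=19 S2=35 S3=75 S4=49 blocked=[]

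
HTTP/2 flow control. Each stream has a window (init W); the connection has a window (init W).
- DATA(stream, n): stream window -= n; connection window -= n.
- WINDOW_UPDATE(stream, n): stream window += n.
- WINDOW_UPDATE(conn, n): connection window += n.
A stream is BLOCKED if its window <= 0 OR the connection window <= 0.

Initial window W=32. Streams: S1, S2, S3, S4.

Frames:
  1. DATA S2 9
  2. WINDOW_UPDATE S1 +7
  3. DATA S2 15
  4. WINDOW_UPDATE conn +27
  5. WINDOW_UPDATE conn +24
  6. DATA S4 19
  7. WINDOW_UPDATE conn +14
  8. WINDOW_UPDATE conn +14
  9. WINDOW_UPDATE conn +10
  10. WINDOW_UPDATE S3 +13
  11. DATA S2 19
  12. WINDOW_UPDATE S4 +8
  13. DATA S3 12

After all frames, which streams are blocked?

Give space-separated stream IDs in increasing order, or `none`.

Answer: S2

Derivation:
Op 1: conn=23 S1=32 S2=23 S3=32 S4=32 blocked=[]
Op 2: conn=23 S1=39 S2=23 S3=32 S4=32 blocked=[]
Op 3: conn=8 S1=39 S2=8 S3=32 S4=32 blocked=[]
Op 4: conn=35 S1=39 S2=8 S3=32 S4=32 blocked=[]
Op 5: conn=59 S1=39 S2=8 S3=32 S4=32 blocked=[]
Op 6: conn=40 S1=39 S2=8 S3=32 S4=13 blocked=[]
Op 7: conn=54 S1=39 S2=8 S3=32 S4=13 blocked=[]
Op 8: conn=68 S1=39 S2=8 S3=32 S4=13 blocked=[]
Op 9: conn=78 S1=39 S2=8 S3=32 S4=13 blocked=[]
Op 10: conn=78 S1=39 S2=8 S3=45 S4=13 blocked=[]
Op 11: conn=59 S1=39 S2=-11 S3=45 S4=13 blocked=[2]
Op 12: conn=59 S1=39 S2=-11 S3=45 S4=21 blocked=[2]
Op 13: conn=47 S1=39 S2=-11 S3=33 S4=21 blocked=[2]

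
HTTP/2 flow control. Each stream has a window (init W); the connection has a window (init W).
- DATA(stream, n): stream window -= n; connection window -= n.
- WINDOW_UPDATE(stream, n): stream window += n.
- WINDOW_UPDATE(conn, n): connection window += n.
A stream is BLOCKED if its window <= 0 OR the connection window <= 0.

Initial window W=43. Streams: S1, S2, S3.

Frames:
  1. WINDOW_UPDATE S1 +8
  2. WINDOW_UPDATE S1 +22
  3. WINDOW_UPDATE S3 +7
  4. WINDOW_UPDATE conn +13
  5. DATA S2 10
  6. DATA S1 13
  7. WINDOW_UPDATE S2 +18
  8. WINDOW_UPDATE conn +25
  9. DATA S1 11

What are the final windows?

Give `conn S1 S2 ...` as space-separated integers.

Answer: 47 49 51 50

Derivation:
Op 1: conn=43 S1=51 S2=43 S3=43 blocked=[]
Op 2: conn=43 S1=73 S2=43 S3=43 blocked=[]
Op 3: conn=43 S1=73 S2=43 S3=50 blocked=[]
Op 4: conn=56 S1=73 S2=43 S3=50 blocked=[]
Op 5: conn=46 S1=73 S2=33 S3=50 blocked=[]
Op 6: conn=33 S1=60 S2=33 S3=50 blocked=[]
Op 7: conn=33 S1=60 S2=51 S3=50 blocked=[]
Op 8: conn=58 S1=60 S2=51 S3=50 blocked=[]
Op 9: conn=47 S1=49 S2=51 S3=50 blocked=[]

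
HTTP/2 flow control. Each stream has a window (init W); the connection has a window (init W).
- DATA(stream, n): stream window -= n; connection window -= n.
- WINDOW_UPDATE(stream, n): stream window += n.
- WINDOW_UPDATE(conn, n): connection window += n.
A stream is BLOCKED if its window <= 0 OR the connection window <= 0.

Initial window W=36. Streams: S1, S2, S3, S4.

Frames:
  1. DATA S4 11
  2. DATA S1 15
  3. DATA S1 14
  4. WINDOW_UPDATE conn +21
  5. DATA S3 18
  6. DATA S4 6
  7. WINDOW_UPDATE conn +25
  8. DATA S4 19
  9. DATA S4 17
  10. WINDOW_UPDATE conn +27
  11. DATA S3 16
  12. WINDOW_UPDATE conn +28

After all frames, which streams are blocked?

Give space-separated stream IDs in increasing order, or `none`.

Op 1: conn=25 S1=36 S2=36 S3=36 S4=25 blocked=[]
Op 2: conn=10 S1=21 S2=36 S3=36 S4=25 blocked=[]
Op 3: conn=-4 S1=7 S2=36 S3=36 S4=25 blocked=[1, 2, 3, 4]
Op 4: conn=17 S1=7 S2=36 S3=36 S4=25 blocked=[]
Op 5: conn=-1 S1=7 S2=36 S3=18 S4=25 blocked=[1, 2, 3, 4]
Op 6: conn=-7 S1=7 S2=36 S3=18 S4=19 blocked=[1, 2, 3, 4]
Op 7: conn=18 S1=7 S2=36 S3=18 S4=19 blocked=[]
Op 8: conn=-1 S1=7 S2=36 S3=18 S4=0 blocked=[1, 2, 3, 4]
Op 9: conn=-18 S1=7 S2=36 S3=18 S4=-17 blocked=[1, 2, 3, 4]
Op 10: conn=9 S1=7 S2=36 S3=18 S4=-17 blocked=[4]
Op 11: conn=-7 S1=7 S2=36 S3=2 S4=-17 blocked=[1, 2, 3, 4]
Op 12: conn=21 S1=7 S2=36 S3=2 S4=-17 blocked=[4]

Answer: S4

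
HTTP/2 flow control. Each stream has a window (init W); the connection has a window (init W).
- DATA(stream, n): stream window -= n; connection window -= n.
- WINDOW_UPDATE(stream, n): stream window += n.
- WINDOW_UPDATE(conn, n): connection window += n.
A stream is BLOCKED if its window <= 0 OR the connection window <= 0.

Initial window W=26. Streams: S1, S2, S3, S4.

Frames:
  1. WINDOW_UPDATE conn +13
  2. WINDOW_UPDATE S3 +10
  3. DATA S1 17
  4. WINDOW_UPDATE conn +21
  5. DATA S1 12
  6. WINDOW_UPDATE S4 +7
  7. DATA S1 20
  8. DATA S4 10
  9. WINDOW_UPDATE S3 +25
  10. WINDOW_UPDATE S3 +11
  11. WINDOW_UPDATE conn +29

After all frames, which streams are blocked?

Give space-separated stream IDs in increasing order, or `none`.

Answer: S1

Derivation:
Op 1: conn=39 S1=26 S2=26 S3=26 S4=26 blocked=[]
Op 2: conn=39 S1=26 S2=26 S3=36 S4=26 blocked=[]
Op 3: conn=22 S1=9 S2=26 S3=36 S4=26 blocked=[]
Op 4: conn=43 S1=9 S2=26 S3=36 S4=26 blocked=[]
Op 5: conn=31 S1=-3 S2=26 S3=36 S4=26 blocked=[1]
Op 6: conn=31 S1=-3 S2=26 S3=36 S4=33 blocked=[1]
Op 7: conn=11 S1=-23 S2=26 S3=36 S4=33 blocked=[1]
Op 8: conn=1 S1=-23 S2=26 S3=36 S4=23 blocked=[1]
Op 9: conn=1 S1=-23 S2=26 S3=61 S4=23 blocked=[1]
Op 10: conn=1 S1=-23 S2=26 S3=72 S4=23 blocked=[1]
Op 11: conn=30 S1=-23 S2=26 S3=72 S4=23 blocked=[1]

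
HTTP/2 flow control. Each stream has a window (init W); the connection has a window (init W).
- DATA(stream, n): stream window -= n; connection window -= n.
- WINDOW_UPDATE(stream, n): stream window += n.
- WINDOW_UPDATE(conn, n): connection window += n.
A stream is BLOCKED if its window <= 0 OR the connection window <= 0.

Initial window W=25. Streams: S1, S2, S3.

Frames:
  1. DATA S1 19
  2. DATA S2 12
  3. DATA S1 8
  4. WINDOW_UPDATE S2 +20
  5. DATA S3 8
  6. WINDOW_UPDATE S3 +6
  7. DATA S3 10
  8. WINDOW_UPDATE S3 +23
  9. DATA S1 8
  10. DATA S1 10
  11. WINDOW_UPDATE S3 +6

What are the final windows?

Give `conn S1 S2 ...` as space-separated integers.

Op 1: conn=6 S1=6 S2=25 S3=25 blocked=[]
Op 2: conn=-6 S1=6 S2=13 S3=25 blocked=[1, 2, 3]
Op 3: conn=-14 S1=-2 S2=13 S3=25 blocked=[1, 2, 3]
Op 4: conn=-14 S1=-2 S2=33 S3=25 blocked=[1, 2, 3]
Op 5: conn=-22 S1=-2 S2=33 S3=17 blocked=[1, 2, 3]
Op 6: conn=-22 S1=-2 S2=33 S3=23 blocked=[1, 2, 3]
Op 7: conn=-32 S1=-2 S2=33 S3=13 blocked=[1, 2, 3]
Op 8: conn=-32 S1=-2 S2=33 S3=36 blocked=[1, 2, 3]
Op 9: conn=-40 S1=-10 S2=33 S3=36 blocked=[1, 2, 3]
Op 10: conn=-50 S1=-20 S2=33 S3=36 blocked=[1, 2, 3]
Op 11: conn=-50 S1=-20 S2=33 S3=42 blocked=[1, 2, 3]

Answer: -50 -20 33 42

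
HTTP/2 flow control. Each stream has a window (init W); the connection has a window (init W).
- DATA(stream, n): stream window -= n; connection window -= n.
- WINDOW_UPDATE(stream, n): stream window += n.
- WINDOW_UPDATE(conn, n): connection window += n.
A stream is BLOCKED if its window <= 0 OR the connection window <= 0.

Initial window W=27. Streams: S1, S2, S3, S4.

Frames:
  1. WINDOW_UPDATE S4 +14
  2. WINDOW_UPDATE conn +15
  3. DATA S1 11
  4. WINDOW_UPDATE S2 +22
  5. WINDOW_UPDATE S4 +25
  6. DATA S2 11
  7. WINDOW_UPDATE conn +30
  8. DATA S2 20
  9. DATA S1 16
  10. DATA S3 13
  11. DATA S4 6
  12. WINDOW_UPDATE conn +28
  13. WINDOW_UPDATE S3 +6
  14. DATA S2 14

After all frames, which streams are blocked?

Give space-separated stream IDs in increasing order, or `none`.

Answer: S1

Derivation:
Op 1: conn=27 S1=27 S2=27 S3=27 S4=41 blocked=[]
Op 2: conn=42 S1=27 S2=27 S3=27 S4=41 blocked=[]
Op 3: conn=31 S1=16 S2=27 S3=27 S4=41 blocked=[]
Op 4: conn=31 S1=16 S2=49 S3=27 S4=41 blocked=[]
Op 5: conn=31 S1=16 S2=49 S3=27 S4=66 blocked=[]
Op 6: conn=20 S1=16 S2=38 S3=27 S4=66 blocked=[]
Op 7: conn=50 S1=16 S2=38 S3=27 S4=66 blocked=[]
Op 8: conn=30 S1=16 S2=18 S3=27 S4=66 blocked=[]
Op 9: conn=14 S1=0 S2=18 S3=27 S4=66 blocked=[1]
Op 10: conn=1 S1=0 S2=18 S3=14 S4=66 blocked=[1]
Op 11: conn=-5 S1=0 S2=18 S3=14 S4=60 blocked=[1, 2, 3, 4]
Op 12: conn=23 S1=0 S2=18 S3=14 S4=60 blocked=[1]
Op 13: conn=23 S1=0 S2=18 S3=20 S4=60 blocked=[1]
Op 14: conn=9 S1=0 S2=4 S3=20 S4=60 blocked=[1]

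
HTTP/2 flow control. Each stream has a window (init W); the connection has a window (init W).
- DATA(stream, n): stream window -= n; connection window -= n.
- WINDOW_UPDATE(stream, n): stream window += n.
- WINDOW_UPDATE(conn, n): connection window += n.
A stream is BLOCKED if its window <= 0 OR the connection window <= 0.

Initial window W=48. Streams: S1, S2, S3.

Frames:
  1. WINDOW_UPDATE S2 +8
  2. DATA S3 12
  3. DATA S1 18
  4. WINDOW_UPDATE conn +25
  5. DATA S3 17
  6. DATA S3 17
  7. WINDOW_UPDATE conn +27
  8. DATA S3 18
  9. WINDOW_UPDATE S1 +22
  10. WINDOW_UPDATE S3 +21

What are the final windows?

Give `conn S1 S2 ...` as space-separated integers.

Answer: 18 52 56 5

Derivation:
Op 1: conn=48 S1=48 S2=56 S3=48 blocked=[]
Op 2: conn=36 S1=48 S2=56 S3=36 blocked=[]
Op 3: conn=18 S1=30 S2=56 S3=36 blocked=[]
Op 4: conn=43 S1=30 S2=56 S3=36 blocked=[]
Op 5: conn=26 S1=30 S2=56 S3=19 blocked=[]
Op 6: conn=9 S1=30 S2=56 S3=2 blocked=[]
Op 7: conn=36 S1=30 S2=56 S3=2 blocked=[]
Op 8: conn=18 S1=30 S2=56 S3=-16 blocked=[3]
Op 9: conn=18 S1=52 S2=56 S3=-16 blocked=[3]
Op 10: conn=18 S1=52 S2=56 S3=5 blocked=[]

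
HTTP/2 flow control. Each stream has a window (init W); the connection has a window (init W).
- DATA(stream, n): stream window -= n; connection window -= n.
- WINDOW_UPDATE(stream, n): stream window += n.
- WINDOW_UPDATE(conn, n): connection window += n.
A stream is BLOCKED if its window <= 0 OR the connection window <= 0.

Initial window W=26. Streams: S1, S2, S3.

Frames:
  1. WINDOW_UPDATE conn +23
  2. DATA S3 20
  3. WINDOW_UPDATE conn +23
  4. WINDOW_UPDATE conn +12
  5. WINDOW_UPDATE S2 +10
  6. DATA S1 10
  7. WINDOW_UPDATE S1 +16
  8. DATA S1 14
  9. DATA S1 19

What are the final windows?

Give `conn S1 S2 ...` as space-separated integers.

Op 1: conn=49 S1=26 S2=26 S3=26 blocked=[]
Op 2: conn=29 S1=26 S2=26 S3=6 blocked=[]
Op 3: conn=52 S1=26 S2=26 S3=6 blocked=[]
Op 4: conn=64 S1=26 S2=26 S3=6 blocked=[]
Op 5: conn=64 S1=26 S2=36 S3=6 blocked=[]
Op 6: conn=54 S1=16 S2=36 S3=6 blocked=[]
Op 7: conn=54 S1=32 S2=36 S3=6 blocked=[]
Op 8: conn=40 S1=18 S2=36 S3=6 blocked=[]
Op 9: conn=21 S1=-1 S2=36 S3=6 blocked=[1]

Answer: 21 -1 36 6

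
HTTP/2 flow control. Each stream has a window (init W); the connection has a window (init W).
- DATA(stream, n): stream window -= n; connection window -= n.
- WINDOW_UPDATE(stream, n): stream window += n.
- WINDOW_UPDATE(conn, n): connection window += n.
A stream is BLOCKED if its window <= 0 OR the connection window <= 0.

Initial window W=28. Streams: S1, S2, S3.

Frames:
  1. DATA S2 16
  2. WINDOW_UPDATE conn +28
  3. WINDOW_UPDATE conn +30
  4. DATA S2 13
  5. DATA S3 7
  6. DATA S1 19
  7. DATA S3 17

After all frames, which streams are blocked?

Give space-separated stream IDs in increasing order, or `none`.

Answer: S2

Derivation:
Op 1: conn=12 S1=28 S2=12 S3=28 blocked=[]
Op 2: conn=40 S1=28 S2=12 S3=28 blocked=[]
Op 3: conn=70 S1=28 S2=12 S3=28 blocked=[]
Op 4: conn=57 S1=28 S2=-1 S3=28 blocked=[2]
Op 5: conn=50 S1=28 S2=-1 S3=21 blocked=[2]
Op 6: conn=31 S1=9 S2=-1 S3=21 blocked=[2]
Op 7: conn=14 S1=9 S2=-1 S3=4 blocked=[2]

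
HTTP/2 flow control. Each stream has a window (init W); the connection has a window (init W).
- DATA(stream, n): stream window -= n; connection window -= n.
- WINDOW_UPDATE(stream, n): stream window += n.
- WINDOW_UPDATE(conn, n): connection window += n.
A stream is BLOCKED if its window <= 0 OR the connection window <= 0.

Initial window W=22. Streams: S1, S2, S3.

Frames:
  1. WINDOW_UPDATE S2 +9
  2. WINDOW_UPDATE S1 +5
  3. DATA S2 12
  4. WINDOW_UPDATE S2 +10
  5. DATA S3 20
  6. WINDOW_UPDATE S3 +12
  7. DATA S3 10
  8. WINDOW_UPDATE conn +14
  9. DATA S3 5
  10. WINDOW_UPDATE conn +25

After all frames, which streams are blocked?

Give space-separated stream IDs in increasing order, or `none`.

Answer: S3

Derivation:
Op 1: conn=22 S1=22 S2=31 S3=22 blocked=[]
Op 2: conn=22 S1=27 S2=31 S3=22 blocked=[]
Op 3: conn=10 S1=27 S2=19 S3=22 blocked=[]
Op 4: conn=10 S1=27 S2=29 S3=22 blocked=[]
Op 5: conn=-10 S1=27 S2=29 S3=2 blocked=[1, 2, 3]
Op 6: conn=-10 S1=27 S2=29 S3=14 blocked=[1, 2, 3]
Op 7: conn=-20 S1=27 S2=29 S3=4 blocked=[1, 2, 3]
Op 8: conn=-6 S1=27 S2=29 S3=4 blocked=[1, 2, 3]
Op 9: conn=-11 S1=27 S2=29 S3=-1 blocked=[1, 2, 3]
Op 10: conn=14 S1=27 S2=29 S3=-1 blocked=[3]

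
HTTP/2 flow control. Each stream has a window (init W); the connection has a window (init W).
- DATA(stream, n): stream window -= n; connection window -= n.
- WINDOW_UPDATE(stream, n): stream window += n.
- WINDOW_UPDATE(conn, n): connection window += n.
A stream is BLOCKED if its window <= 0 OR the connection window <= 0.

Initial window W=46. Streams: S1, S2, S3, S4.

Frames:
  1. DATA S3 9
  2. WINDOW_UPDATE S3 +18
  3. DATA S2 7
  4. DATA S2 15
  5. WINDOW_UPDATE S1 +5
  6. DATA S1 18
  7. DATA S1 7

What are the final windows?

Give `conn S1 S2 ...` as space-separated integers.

Op 1: conn=37 S1=46 S2=46 S3=37 S4=46 blocked=[]
Op 2: conn=37 S1=46 S2=46 S3=55 S4=46 blocked=[]
Op 3: conn=30 S1=46 S2=39 S3=55 S4=46 blocked=[]
Op 4: conn=15 S1=46 S2=24 S3=55 S4=46 blocked=[]
Op 5: conn=15 S1=51 S2=24 S3=55 S4=46 blocked=[]
Op 6: conn=-3 S1=33 S2=24 S3=55 S4=46 blocked=[1, 2, 3, 4]
Op 7: conn=-10 S1=26 S2=24 S3=55 S4=46 blocked=[1, 2, 3, 4]

Answer: -10 26 24 55 46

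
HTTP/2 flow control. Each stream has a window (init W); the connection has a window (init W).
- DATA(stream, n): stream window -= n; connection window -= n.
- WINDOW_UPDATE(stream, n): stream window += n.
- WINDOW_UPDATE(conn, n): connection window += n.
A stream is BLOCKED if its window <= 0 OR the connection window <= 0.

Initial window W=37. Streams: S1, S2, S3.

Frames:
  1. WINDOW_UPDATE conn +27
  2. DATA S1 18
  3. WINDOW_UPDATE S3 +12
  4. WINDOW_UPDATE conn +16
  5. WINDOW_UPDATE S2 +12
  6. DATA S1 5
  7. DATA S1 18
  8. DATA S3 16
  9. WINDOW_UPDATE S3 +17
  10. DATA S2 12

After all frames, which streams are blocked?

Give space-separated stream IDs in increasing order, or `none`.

Answer: S1

Derivation:
Op 1: conn=64 S1=37 S2=37 S3=37 blocked=[]
Op 2: conn=46 S1=19 S2=37 S3=37 blocked=[]
Op 3: conn=46 S1=19 S2=37 S3=49 blocked=[]
Op 4: conn=62 S1=19 S2=37 S3=49 blocked=[]
Op 5: conn=62 S1=19 S2=49 S3=49 blocked=[]
Op 6: conn=57 S1=14 S2=49 S3=49 blocked=[]
Op 7: conn=39 S1=-4 S2=49 S3=49 blocked=[1]
Op 8: conn=23 S1=-4 S2=49 S3=33 blocked=[1]
Op 9: conn=23 S1=-4 S2=49 S3=50 blocked=[1]
Op 10: conn=11 S1=-4 S2=37 S3=50 blocked=[1]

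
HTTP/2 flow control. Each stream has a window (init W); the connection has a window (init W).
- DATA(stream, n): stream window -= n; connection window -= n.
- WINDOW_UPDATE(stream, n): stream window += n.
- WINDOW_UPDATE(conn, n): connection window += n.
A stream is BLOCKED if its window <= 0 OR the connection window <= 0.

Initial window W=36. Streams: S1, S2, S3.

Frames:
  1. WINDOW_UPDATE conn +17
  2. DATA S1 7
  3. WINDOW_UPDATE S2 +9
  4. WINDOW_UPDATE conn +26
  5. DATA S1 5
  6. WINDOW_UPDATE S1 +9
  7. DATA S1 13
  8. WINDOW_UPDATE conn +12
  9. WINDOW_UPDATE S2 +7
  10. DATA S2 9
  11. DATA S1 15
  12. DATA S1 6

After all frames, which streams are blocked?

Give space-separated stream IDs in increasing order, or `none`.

Op 1: conn=53 S1=36 S2=36 S3=36 blocked=[]
Op 2: conn=46 S1=29 S2=36 S3=36 blocked=[]
Op 3: conn=46 S1=29 S2=45 S3=36 blocked=[]
Op 4: conn=72 S1=29 S2=45 S3=36 blocked=[]
Op 5: conn=67 S1=24 S2=45 S3=36 blocked=[]
Op 6: conn=67 S1=33 S2=45 S3=36 blocked=[]
Op 7: conn=54 S1=20 S2=45 S3=36 blocked=[]
Op 8: conn=66 S1=20 S2=45 S3=36 blocked=[]
Op 9: conn=66 S1=20 S2=52 S3=36 blocked=[]
Op 10: conn=57 S1=20 S2=43 S3=36 blocked=[]
Op 11: conn=42 S1=5 S2=43 S3=36 blocked=[]
Op 12: conn=36 S1=-1 S2=43 S3=36 blocked=[1]

Answer: S1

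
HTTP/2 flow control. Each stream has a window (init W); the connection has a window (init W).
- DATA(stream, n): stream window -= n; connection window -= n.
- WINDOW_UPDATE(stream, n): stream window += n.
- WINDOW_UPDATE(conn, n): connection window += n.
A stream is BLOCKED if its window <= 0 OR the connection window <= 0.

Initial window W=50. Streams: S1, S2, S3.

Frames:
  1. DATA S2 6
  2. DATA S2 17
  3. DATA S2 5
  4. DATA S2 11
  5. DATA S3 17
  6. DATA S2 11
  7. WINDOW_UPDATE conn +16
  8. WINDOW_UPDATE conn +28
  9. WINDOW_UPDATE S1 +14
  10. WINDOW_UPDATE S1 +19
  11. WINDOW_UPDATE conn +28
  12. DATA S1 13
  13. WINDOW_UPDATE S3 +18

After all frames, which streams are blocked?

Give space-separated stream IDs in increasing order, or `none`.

Answer: S2

Derivation:
Op 1: conn=44 S1=50 S2=44 S3=50 blocked=[]
Op 2: conn=27 S1=50 S2=27 S3=50 blocked=[]
Op 3: conn=22 S1=50 S2=22 S3=50 blocked=[]
Op 4: conn=11 S1=50 S2=11 S3=50 blocked=[]
Op 5: conn=-6 S1=50 S2=11 S3=33 blocked=[1, 2, 3]
Op 6: conn=-17 S1=50 S2=0 S3=33 blocked=[1, 2, 3]
Op 7: conn=-1 S1=50 S2=0 S3=33 blocked=[1, 2, 3]
Op 8: conn=27 S1=50 S2=0 S3=33 blocked=[2]
Op 9: conn=27 S1=64 S2=0 S3=33 blocked=[2]
Op 10: conn=27 S1=83 S2=0 S3=33 blocked=[2]
Op 11: conn=55 S1=83 S2=0 S3=33 blocked=[2]
Op 12: conn=42 S1=70 S2=0 S3=33 blocked=[2]
Op 13: conn=42 S1=70 S2=0 S3=51 blocked=[2]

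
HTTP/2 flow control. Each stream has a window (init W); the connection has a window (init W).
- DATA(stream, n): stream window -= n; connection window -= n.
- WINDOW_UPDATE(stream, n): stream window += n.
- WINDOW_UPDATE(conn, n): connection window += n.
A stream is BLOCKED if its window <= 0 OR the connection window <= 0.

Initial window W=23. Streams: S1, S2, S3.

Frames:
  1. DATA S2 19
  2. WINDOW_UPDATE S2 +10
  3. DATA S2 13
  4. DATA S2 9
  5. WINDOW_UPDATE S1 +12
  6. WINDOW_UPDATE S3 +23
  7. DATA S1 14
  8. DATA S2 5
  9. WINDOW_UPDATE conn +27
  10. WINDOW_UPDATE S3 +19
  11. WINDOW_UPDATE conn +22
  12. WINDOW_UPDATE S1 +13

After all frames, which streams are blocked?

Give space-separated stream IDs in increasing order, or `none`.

Op 1: conn=4 S1=23 S2=4 S3=23 blocked=[]
Op 2: conn=4 S1=23 S2=14 S3=23 blocked=[]
Op 3: conn=-9 S1=23 S2=1 S3=23 blocked=[1, 2, 3]
Op 4: conn=-18 S1=23 S2=-8 S3=23 blocked=[1, 2, 3]
Op 5: conn=-18 S1=35 S2=-8 S3=23 blocked=[1, 2, 3]
Op 6: conn=-18 S1=35 S2=-8 S3=46 blocked=[1, 2, 3]
Op 7: conn=-32 S1=21 S2=-8 S3=46 blocked=[1, 2, 3]
Op 8: conn=-37 S1=21 S2=-13 S3=46 blocked=[1, 2, 3]
Op 9: conn=-10 S1=21 S2=-13 S3=46 blocked=[1, 2, 3]
Op 10: conn=-10 S1=21 S2=-13 S3=65 blocked=[1, 2, 3]
Op 11: conn=12 S1=21 S2=-13 S3=65 blocked=[2]
Op 12: conn=12 S1=34 S2=-13 S3=65 blocked=[2]

Answer: S2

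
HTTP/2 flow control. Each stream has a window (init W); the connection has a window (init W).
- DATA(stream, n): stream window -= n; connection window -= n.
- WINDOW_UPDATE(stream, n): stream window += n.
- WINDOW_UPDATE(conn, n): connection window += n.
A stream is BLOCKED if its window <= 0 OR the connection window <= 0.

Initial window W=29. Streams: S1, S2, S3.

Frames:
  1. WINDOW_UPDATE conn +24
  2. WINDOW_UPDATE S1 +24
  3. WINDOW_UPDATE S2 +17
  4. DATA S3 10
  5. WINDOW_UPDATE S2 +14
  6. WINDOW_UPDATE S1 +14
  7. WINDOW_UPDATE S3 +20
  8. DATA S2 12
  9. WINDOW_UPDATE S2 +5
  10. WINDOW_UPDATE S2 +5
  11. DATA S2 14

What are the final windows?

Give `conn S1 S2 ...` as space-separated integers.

Op 1: conn=53 S1=29 S2=29 S3=29 blocked=[]
Op 2: conn=53 S1=53 S2=29 S3=29 blocked=[]
Op 3: conn=53 S1=53 S2=46 S3=29 blocked=[]
Op 4: conn=43 S1=53 S2=46 S3=19 blocked=[]
Op 5: conn=43 S1=53 S2=60 S3=19 blocked=[]
Op 6: conn=43 S1=67 S2=60 S3=19 blocked=[]
Op 7: conn=43 S1=67 S2=60 S3=39 blocked=[]
Op 8: conn=31 S1=67 S2=48 S3=39 blocked=[]
Op 9: conn=31 S1=67 S2=53 S3=39 blocked=[]
Op 10: conn=31 S1=67 S2=58 S3=39 blocked=[]
Op 11: conn=17 S1=67 S2=44 S3=39 blocked=[]

Answer: 17 67 44 39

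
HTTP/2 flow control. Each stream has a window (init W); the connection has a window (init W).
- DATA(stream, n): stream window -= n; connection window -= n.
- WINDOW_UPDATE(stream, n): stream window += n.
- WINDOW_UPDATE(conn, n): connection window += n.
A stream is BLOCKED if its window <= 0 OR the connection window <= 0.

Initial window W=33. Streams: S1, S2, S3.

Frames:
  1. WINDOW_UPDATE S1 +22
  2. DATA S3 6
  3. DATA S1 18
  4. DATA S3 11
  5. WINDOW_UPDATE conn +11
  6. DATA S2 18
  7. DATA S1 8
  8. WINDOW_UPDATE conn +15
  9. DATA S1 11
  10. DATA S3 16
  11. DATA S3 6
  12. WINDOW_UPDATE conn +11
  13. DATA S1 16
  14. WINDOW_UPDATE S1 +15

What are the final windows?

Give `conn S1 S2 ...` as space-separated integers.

Answer: -40 17 15 -6

Derivation:
Op 1: conn=33 S1=55 S2=33 S3=33 blocked=[]
Op 2: conn=27 S1=55 S2=33 S3=27 blocked=[]
Op 3: conn=9 S1=37 S2=33 S3=27 blocked=[]
Op 4: conn=-2 S1=37 S2=33 S3=16 blocked=[1, 2, 3]
Op 5: conn=9 S1=37 S2=33 S3=16 blocked=[]
Op 6: conn=-9 S1=37 S2=15 S3=16 blocked=[1, 2, 3]
Op 7: conn=-17 S1=29 S2=15 S3=16 blocked=[1, 2, 3]
Op 8: conn=-2 S1=29 S2=15 S3=16 blocked=[1, 2, 3]
Op 9: conn=-13 S1=18 S2=15 S3=16 blocked=[1, 2, 3]
Op 10: conn=-29 S1=18 S2=15 S3=0 blocked=[1, 2, 3]
Op 11: conn=-35 S1=18 S2=15 S3=-6 blocked=[1, 2, 3]
Op 12: conn=-24 S1=18 S2=15 S3=-6 blocked=[1, 2, 3]
Op 13: conn=-40 S1=2 S2=15 S3=-6 blocked=[1, 2, 3]
Op 14: conn=-40 S1=17 S2=15 S3=-6 blocked=[1, 2, 3]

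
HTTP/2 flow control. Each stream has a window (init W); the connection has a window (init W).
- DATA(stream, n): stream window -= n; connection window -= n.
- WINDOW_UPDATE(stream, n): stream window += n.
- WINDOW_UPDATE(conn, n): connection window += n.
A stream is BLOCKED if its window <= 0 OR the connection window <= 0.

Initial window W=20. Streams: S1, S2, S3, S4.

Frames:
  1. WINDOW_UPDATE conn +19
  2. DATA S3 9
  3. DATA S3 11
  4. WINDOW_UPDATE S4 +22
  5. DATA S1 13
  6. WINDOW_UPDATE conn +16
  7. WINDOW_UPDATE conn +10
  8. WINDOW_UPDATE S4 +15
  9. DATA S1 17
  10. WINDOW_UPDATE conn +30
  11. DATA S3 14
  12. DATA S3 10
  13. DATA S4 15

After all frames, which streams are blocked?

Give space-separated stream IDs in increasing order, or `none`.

Answer: S1 S3

Derivation:
Op 1: conn=39 S1=20 S2=20 S3=20 S4=20 blocked=[]
Op 2: conn=30 S1=20 S2=20 S3=11 S4=20 blocked=[]
Op 3: conn=19 S1=20 S2=20 S3=0 S4=20 blocked=[3]
Op 4: conn=19 S1=20 S2=20 S3=0 S4=42 blocked=[3]
Op 5: conn=6 S1=7 S2=20 S3=0 S4=42 blocked=[3]
Op 6: conn=22 S1=7 S2=20 S3=0 S4=42 blocked=[3]
Op 7: conn=32 S1=7 S2=20 S3=0 S4=42 blocked=[3]
Op 8: conn=32 S1=7 S2=20 S3=0 S4=57 blocked=[3]
Op 9: conn=15 S1=-10 S2=20 S3=0 S4=57 blocked=[1, 3]
Op 10: conn=45 S1=-10 S2=20 S3=0 S4=57 blocked=[1, 3]
Op 11: conn=31 S1=-10 S2=20 S3=-14 S4=57 blocked=[1, 3]
Op 12: conn=21 S1=-10 S2=20 S3=-24 S4=57 blocked=[1, 3]
Op 13: conn=6 S1=-10 S2=20 S3=-24 S4=42 blocked=[1, 3]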